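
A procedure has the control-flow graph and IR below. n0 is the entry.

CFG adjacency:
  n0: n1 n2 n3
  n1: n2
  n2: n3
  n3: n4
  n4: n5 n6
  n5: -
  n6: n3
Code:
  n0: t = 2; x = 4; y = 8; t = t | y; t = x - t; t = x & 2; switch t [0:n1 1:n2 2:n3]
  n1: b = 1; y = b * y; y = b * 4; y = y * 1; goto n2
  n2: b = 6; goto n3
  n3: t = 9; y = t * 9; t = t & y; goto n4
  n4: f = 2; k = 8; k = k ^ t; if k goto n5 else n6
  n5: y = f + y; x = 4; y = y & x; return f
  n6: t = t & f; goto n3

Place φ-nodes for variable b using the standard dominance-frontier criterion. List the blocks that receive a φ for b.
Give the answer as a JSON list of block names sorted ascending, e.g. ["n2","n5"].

idom tree: n1←n0 n2←n0 n3←n0 n4←n3 n5←n4 n6←n4
Dom∩ at merges:
  n2: preds {n0,n1}: {n0} ∩ {n0,n1} = {n0}; idom=n0
  n3: preds {n0,n2,n6}: {n0} ∩ {n0,n2} ∩ {n0,n3,n4,n6} = {n0}; idom=n0

Frontier:
  n2←n0: walk · to n0
  n2←n1: walk n1 to n0
  n3←n0: walk · to n0
  n3←n2: walk n2 to n0
  n3←n6: walk n6→n4→n3 to n0
  n0: DF=∅
  n1: DF={n2}
  n2: DF={n3}
  n3: DF={n3}
  n4: DF={n3}
  n5: DF=∅
  n6: DF={n3}

φ for b: defs {n1,n2}
  DF⁺ = {n2,n3}

Answer: ["n2", "n3"]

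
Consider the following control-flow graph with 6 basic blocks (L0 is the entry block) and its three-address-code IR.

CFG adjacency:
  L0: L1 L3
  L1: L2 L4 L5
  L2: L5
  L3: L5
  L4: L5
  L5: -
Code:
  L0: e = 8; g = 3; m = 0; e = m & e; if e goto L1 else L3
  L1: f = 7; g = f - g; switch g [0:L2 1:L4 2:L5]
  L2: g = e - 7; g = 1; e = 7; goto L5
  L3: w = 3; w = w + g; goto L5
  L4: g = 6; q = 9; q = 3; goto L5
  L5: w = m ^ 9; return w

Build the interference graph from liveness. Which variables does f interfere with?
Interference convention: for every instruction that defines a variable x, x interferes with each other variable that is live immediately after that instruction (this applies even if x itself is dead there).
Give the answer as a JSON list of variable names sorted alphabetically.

Per-block:
  L0: def={e,g,m} ue=∅
  L1: def={f,g} ue={g}
  L2: def={e,g} ue={e}
  L3: def={w} ue={g}
  L4: def={g,q} ue=∅
  L5: def={w} ue={m}

Backward fixpoint:
  live L0: ∅→{e,g,m}
  live L1: {e,g,m}→{e,m}
  live L2: {e,m}→{m}
  live L3: {g,m}→{m}
  live L4: {m}→{m}
  live L5: {m}→∅

Interference:
  e — {f,g,m}
  f — {e,g,m}
  g — {e,f,m,w}
  m — {e,f,g,q,w}
  q — {m}
  w — {g,m}

N(f) = ["e", "g", "m"]

Answer: ["e", "g", "m"]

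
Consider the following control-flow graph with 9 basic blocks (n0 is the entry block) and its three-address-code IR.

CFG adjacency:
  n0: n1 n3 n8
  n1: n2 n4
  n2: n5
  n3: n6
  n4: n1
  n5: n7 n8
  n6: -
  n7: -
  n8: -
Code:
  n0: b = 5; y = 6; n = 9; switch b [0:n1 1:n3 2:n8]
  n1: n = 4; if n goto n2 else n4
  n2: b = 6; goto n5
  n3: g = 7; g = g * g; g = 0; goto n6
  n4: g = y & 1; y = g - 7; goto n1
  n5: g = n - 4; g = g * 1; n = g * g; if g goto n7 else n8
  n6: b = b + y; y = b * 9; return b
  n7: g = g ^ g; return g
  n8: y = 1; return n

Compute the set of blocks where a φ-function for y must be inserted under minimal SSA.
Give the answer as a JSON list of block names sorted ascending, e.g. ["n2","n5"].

idom tree: n1←n0 n2←n1 n3←n0 n4←n1 n5←n2 n6←n3 n7←n5 n8←n0
Dom at joins:
  n1: preds {n0,n4}: {n0} ∩ {n0,n1,n4} = {n0}; idom=n0
  n8: preds {n0,n5}: {n0} ∩ {n0,n1,n2,n5} = {n0}; idom=n0

DF derivation:
  n1←n0: walk · to n0
  n1←n4: walk n4→n1 to n0
  n8←n0: walk · to n0
  n8←n5: walk n5→n2→n1 to n0
  n0 → ∅
  n1 → {n1,n8}
  n2 → {n8}
  n3 → ∅
  n4 → {n1}
  n5 → {n8}
  n6 → ∅
  n7 → ∅
  n8 → ∅

φ for y: defs {n0,n4,n6,n8}
  DF⁺ = {n1,n8}

Answer: ["n1", "n8"]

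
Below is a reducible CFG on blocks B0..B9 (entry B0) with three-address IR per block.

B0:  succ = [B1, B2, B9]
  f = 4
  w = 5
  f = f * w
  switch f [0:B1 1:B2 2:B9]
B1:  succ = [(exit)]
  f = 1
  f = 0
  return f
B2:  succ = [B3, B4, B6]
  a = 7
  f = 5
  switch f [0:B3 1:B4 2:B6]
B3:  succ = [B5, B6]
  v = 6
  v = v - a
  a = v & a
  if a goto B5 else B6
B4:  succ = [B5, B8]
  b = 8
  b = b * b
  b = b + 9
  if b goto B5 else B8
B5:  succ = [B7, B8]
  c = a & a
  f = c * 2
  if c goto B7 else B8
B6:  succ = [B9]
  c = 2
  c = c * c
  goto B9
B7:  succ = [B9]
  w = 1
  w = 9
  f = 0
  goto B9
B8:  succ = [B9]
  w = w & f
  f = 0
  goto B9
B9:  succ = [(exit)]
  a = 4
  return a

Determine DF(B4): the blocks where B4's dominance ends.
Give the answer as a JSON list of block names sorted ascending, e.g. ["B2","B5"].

Answer: ["B5", "B8"]

Working:
idom tree: B1←B0 B2←B0 B3←B2 B4←B2 B5←B2 B6←B2 B7←B5 B8←B2 B9←B0
Join-block Dom:
  B5: preds {B3,B4}: {B0,B2,B3} ∩ {B0,B2,B4} = {B0,B2}; idom=B2
  B6: preds {B2,B3}: {B0,B2} ∩ {B0,B2,B3} = {B0,B2}; idom=B2
  B8: preds {B4,B5}: {B0,B2,B4} ∩ {B0,B2,B5} = {B0,B2}; idom=B2
  B9: preds {B0,B6,B7,B8}: {B0} ∩ {B0,B2,B6} ∩ {B0,B2,B5,B7} ∩ {B0,B2,B8} = {B0}; idom=B0

DF walk-up:
  B5←B3: walk B3 to B2
  B5←B4: walk B4 to B2
  B6←B2: walk · to B2
  B6←B3: walk B3 to B2
  B8←B4: walk B4 to B2
  B8←B5: walk B5 to B2
  B9←B0: walk · to B0
  B9←B6: walk B6→B2 to B0
  B9←B7: walk B7→B5→B2 to B0
  B9←B8: walk B8→B2 to B0
  B0 → ∅
  B1 → ∅
  B2 → {B9}
  B3 → {B5,B6}
  B4 → {B5,B8}
  B5 → {B8,B9}
  B6 → {B9}
  B7 → {B9}
  B8 → {B9}
  B9 → ∅

DF(B4) = ["B5", "B8"]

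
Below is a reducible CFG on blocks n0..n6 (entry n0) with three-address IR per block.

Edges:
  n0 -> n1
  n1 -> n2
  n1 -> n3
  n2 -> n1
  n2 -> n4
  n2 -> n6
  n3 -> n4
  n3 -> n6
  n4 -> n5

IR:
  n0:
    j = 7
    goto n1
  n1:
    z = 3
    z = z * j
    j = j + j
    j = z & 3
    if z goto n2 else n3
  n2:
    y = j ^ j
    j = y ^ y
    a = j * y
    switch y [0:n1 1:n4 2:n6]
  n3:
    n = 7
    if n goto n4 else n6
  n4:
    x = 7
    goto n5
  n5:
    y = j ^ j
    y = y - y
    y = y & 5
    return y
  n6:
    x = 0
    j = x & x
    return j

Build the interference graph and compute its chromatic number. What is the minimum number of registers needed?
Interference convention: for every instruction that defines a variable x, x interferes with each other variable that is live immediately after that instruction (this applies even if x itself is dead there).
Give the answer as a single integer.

Per-block:
  n0 def {j} use ∅
  n1 def {j,z} use {j}
  n2 def {a,j,y} use {j}
  n3 def {n} use ∅
  n4 def {x} use ∅
  n5 def {y} use {j}
  n6 def {j,x} use ∅

Backward fixpoint:
  live n0: ∅→{j}
  live n1: {j}→{j}
  live n2: {j}→{j}
  live n3: {j}→{j}
  live n4: {j}→{j}
  live n5: {j}→∅
  live n6: ∅→∅

Interference:
  a — {j,y}
  j — {a,n,x,y,z}
  n — {j}
  x — {j}
  y — {a,j}
  z — {j}

Registers:
  {a,j,y} pairwise interfere (3-clique) ⇒ χ ≥ 3
  3-colouring: r0={j}  r1={a,n,x,z}  r2={y}
  χ = 3

Answer: 3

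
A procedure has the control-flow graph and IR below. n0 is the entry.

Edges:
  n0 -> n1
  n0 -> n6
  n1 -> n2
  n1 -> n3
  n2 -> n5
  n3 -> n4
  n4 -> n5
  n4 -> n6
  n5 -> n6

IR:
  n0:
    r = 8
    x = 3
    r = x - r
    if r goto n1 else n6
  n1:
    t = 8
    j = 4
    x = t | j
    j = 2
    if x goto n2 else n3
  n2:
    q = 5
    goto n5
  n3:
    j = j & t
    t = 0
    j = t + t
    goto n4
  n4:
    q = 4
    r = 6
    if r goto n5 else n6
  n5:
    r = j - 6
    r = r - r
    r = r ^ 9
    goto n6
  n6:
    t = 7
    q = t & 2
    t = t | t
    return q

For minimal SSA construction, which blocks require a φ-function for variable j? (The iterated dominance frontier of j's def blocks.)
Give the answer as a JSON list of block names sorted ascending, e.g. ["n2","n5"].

Answer: ["n5", "n6"]

Analysis:
idom tree: n1←n0 n2←n1 n3←n1 n4←n3 n5←n1 n6←n0
Dom∩ at merges:
  n5: preds {n2,n4}: {n0,n1,n2} ∩ {n0,n1,n3,n4} = {n0,n1}; idom=n1
  n6: preds {n0,n4,n5}: {n0} ∩ {n0,n1,n3,n4} ∩ {n0,n1,n5} = {n0}; idom=n0

DF walk-up:
  join n5 pred n2: n2 stop@n1
  join n5 pred n4: n4→n3 stop@n1
  join n6 pred n0: · stop@n0
  join n6 pred n4: n4→n3→n1 stop@n0
  join n6 pred n5: n5→n1 stop@n0
  n0 → ∅
  n1 → {n6}
  n2 → {n5}
  n3 → {n5,n6}
  n4 → {n5,n6}
  n5 → {n6}
  n6 → ∅

φ for j: defs {n1,n3}
  DF⁺ = {n5,n6}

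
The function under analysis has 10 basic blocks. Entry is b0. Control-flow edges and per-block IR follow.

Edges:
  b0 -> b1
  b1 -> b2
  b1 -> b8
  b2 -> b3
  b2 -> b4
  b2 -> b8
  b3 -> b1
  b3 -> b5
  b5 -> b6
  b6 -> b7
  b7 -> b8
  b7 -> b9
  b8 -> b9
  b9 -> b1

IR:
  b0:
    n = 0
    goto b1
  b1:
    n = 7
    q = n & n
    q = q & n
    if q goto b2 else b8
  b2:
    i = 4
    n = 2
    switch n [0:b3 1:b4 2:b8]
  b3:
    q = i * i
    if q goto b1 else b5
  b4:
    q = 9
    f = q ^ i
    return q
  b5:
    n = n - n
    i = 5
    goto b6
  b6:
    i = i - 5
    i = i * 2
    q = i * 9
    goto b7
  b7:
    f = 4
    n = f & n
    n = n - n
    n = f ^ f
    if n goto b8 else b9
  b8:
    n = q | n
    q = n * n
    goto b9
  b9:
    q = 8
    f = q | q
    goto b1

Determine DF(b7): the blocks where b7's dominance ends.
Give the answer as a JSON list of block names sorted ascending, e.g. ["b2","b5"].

idom tree: b1←b0 b2←b1 b3←b2 b4←b2 b5←b3 b6←b5 b7←b6 b8←b1 b9←b1
Dom at joins:
  b1: preds {b0,b3,b9}: {b0} ∩ {b0,b1,b2,b3} ∩ {b0,b1,b9} = {b0}; idom=b0
  b8: preds {b1,b2,b7}: {b0,b1} ∩ {b0,b1,b2} ∩ {b0,b1,b2,b3,b5,b6,b7} = {b0,b1}; idom=b1
  b9: preds {b7,b8}: {b0,b1,b2,b3,b5,b6,b7} ∩ {b0,b1,b8} = {b0,b1}; idom=b1

DF derivation:
  b1←b0: walk · to b0
  b1←b3: walk b3→b2→b1 to b0
  b1←b9: walk b9→b1 to b0
  b8←b1: walk · to b1
  b8←b2: walk b2 to b1
  b8←b7: walk b7→b6→b5→b3→b2 to b1
  b9←b7: walk b7→b6→b5→b3→b2 to b1
  b9←b8: walk b8 to b1
  b0: DF=∅
  b1: DF={b1}
  b2: DF={b1,b8,b9}
  b3: DF={b1,b8,b9}
  b4: DF=∅
  b5: DF={b8,b9}
  b6: DF={b8,b9}
  b7: DF={b8,b9}
  b8: DF={b9}
  b9: DF={b1}

DF(b7) = ["b8", "b9"]

Answer: ["b8", "b9"]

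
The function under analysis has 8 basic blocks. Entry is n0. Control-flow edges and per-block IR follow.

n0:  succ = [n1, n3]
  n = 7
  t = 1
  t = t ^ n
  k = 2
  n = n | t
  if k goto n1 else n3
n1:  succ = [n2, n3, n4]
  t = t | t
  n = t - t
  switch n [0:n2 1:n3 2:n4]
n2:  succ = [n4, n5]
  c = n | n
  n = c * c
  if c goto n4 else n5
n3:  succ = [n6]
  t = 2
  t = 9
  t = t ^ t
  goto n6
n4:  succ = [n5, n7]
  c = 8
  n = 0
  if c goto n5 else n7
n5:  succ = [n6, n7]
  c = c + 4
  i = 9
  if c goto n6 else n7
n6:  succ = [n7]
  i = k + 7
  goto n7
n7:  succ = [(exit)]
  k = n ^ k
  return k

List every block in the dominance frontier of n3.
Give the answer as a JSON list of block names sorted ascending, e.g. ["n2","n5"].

idom tree: n1←n0 n2←n1 n3←n0 n4←n1 n5←n1 n6←n0 n7←n0
Dom∩ at merges:
  n3: preds {n0,n1}: {n0} ∩ {n0,n1} = {n0}; idom=n0
  n4: preds {n1,n2}: {n0,n1} ∩ {n0,n1,n2} = {n0,n1}; idom=n1
  n5: preds {n2,n4}: {n0,n1,n2} ∩ {n0,n1,n4} = {n0,n1}; idom=n1
  n6: preds {n3,n5}: {n0,n3} ∩ {n0,n1,n5} = {n0}; idom=n0
  n7: preds {n4,n5,n6}: {n0,n1,n4} ∩ {n0,n1,n5} ∩ {n0,n6} = {n0}; idom=n0

DF walk-up:
  n3←n0: walk · to n0
  n3←n1: walk n1 to n0
  n4←n1: walk · to n1
  n4←n2: walk n2 to n1
  n5←n2: walk n2 to n1
  n5←n4: walk n4 to n1
  n6←n3: walk n3 to n0
  n6←n5: walk n5→n1 to n0
  n7←n4: walk n4→n1 to n0
  n7←n5: walk n5→n1 to n0
  n7←n6: walk n6 to n0
  DF(n0)=∅
  DF(n1)={n3,n6,n7}
  DF(n2)={n4,n5}
  DF(n3)={n6}
  DF(n4)={n5,n7}
  DF(n5)={n6,n7}
  DF(n6)={n7}
  DF(n7)=∅

DF(n3) = ["n6"]

Answer: ["n6"]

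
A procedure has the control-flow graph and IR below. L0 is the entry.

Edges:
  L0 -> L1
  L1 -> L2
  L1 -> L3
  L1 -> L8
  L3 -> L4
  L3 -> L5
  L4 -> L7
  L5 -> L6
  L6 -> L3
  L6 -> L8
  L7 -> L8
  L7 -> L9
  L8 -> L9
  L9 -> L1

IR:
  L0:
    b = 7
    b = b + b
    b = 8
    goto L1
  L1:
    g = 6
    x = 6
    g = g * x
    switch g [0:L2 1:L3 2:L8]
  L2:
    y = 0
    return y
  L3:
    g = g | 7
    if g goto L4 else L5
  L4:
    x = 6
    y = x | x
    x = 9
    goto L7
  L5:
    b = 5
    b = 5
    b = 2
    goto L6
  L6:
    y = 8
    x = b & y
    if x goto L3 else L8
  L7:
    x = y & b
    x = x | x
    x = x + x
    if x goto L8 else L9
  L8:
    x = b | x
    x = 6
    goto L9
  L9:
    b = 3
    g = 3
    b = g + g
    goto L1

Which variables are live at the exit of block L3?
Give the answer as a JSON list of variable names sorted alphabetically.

Answer: ["b", "g"]

Analysis:
def/use:
  L0: def={b} ue=∅
  L1: def={g,x} ue=∅
  L2: def={y} ue=∅
  L3: def={g} ue={g}
  L4: def={x,y} ue=∅
  L5: def={b} ue=∅
  L6: def={x,y} ue={b}
  L7: def={x} ue={b,y}
  L8: def={x} ue={b,x}
  L9: def={b,g} ue=∅

Live sets:
  live L0: ∅→{b}
  live L1: {b}→{b,g,x}
  live L2: ∅→∅
  live L3: {b,g}→{b,g}
  live L4: {b}→{b,y}
  live L5: {g}→{b,g}
  live L6: {b,g}→{b,g,x}
  live L7: {b,y}→{b,x}
  live L8: {b,x}→∅
  live L9: ∅→{b}

live-out(L3) = ["b", "g"]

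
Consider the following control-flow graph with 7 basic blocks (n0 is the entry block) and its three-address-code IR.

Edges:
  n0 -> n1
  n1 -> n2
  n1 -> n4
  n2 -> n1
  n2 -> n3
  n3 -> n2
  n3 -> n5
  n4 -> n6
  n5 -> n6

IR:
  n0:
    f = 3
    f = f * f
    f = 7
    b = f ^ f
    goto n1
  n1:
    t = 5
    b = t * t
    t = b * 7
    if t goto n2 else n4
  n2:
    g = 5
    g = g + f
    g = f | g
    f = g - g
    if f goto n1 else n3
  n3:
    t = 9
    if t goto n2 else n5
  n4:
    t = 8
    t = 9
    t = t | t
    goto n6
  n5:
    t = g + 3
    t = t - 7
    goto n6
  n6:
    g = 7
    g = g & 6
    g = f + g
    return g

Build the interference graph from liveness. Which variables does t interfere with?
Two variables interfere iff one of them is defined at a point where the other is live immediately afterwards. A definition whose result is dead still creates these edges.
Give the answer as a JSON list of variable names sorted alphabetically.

Answer: ["f", "g"]

Working:
Block summaries:
  n0: def={b,f} ue=∅
  n1: def={b,t} ue=∅
  n2: def={f,g} ue={f}
  n3: def={t} ue=∅
  n4: def={t} ue=∅
  n5: def={t} ue={g}
  n6: def={g} ue={f}

Live sets:
  n0 li=∅ lo={f}
  n1 li={f} lo={f}
  n2 li={f} lo={f,g}
  n3 li={f,g} lo={f,g}
  n4 li={f} lo={f}
  n5 li={f,g} lo={f}
  n6 li={f} lo=∅

Interfere edges:
  b↔{f}
  f↔{b,g,t}
  g↔{f,t}
  t↔{f,g}

N(t) = ["f", "g"]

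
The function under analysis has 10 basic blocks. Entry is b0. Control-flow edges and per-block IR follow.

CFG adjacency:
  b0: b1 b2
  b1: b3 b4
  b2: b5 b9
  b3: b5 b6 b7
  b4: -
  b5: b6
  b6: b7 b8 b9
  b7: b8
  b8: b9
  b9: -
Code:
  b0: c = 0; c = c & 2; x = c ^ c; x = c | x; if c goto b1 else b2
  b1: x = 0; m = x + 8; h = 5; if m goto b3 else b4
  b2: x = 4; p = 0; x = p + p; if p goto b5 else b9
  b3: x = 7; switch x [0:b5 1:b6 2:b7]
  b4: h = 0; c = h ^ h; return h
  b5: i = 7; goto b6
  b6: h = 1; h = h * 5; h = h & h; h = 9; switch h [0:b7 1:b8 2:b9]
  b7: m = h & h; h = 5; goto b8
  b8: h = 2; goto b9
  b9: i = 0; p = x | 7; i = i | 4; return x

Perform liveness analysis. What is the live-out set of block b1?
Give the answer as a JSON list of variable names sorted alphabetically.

def/use:
  b0: {c,x} / ∅
  b1: {h,m,x} / ∅
  b2: {p,x} / ∅
  b3: {x} / ∅
  b4: {c,h} / ∅
  b5: {i} / ∅
  b6: {h} / ∅
  b7: {h,m} / {h}
  b8: {h} / ∅
  b9: {i,p} / {x}

Backward fixpoint:
  b0: in=∅ out=∅
  b1: in=∅ out={h}
  b2: in=∅ out={x}
  b3: in={h} out={h,x}
  b4: in=∅ out=∅
  b5: in={x} out={x}
  b6: in={x} out={h,x}
  b7: in={h,x} out={x}
  b8: in={x} out={x}
  b9: in={x} out=∅

live-out(b1) = ["h"]

Answer: ["h"]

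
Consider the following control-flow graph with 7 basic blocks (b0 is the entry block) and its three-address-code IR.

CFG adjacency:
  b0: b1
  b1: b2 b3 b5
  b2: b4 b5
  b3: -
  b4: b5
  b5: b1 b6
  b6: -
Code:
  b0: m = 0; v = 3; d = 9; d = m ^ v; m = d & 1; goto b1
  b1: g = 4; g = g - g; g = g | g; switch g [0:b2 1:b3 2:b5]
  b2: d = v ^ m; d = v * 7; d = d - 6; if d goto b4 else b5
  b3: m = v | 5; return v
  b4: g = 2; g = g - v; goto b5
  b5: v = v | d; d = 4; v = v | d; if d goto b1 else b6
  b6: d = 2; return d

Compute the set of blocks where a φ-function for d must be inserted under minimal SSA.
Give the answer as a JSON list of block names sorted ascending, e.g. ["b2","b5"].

Answer: ["b1", "b5"]

Analysis:
idom tree: b1←b0 b2←b1 b3←b1 b4←b2 b5←b1 b6←b5
Join-block Dom:
  b1: preds {b0,b5}: {b0} ∩ {b0,b1,b5} = {b0}; idom=b0
  b5: preds {b1,b2,b4}: {b0,b1} ∩ {b0,b1,b2} ∩ {b0,b1,b2,b4} = {b0,b1}; idom=b1

Frontier:
  b1←b0: walk · to b0
  b1←b5: walk b5→b1 to b0
  b5←b1: walk · to b1
  b5←b2: walk b2 to b1
  b5←b4: walk b4→b2 to b1
  b0: DF=∅
  b1: DF={b1}
  b2: DF={b5}
  b3: DF=∅
  b4: DF={b5}
  b5: DF={b1}
  b6: DF=∅

φ for d: defs {b0,b2,b5,b6}
  DF⁺ = {b1,b5}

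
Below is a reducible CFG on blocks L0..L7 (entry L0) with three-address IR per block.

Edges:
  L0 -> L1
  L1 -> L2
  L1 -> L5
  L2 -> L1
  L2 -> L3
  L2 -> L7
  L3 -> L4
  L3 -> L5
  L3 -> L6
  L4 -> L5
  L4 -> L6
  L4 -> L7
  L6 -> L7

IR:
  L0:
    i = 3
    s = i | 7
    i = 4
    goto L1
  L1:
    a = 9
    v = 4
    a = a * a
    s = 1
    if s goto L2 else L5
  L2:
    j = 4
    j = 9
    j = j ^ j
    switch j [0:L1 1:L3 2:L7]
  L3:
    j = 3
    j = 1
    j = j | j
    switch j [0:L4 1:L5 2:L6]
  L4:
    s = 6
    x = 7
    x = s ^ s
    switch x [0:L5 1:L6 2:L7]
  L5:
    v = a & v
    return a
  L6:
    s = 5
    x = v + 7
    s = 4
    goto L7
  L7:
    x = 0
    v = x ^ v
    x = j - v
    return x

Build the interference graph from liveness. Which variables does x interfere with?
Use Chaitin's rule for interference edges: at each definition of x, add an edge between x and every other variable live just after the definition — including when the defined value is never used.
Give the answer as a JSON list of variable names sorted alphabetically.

Answer: ["a", "j", "s", "v"]

Analysis:
Block summaries:
  L0 def {i,s} use ∅
  L1 def {a,s,v} use ∅
  L2 def {j} use ∅
  L3 def {j} use ∅
  L4 def {s,x} use ∅
  L5 def {v} use {a,v}
  L6 def {s,x} use {v}
  L7 def {v,x} use {j,v}

Live sets:
  L0 li=∅ lo=∅
  L1 li=∅ lo={a,v}
  L2 li={a,v} lo={a,j,v}
  L3 li={a,v} lo={a,j,v}
  L4 li={a,j,v} lo={a,j,v}
  L5 li={a,v} lo=∅
  L6 li={j,v} lo={j,v}
  L7 li={j,v} lo=∅

Interference:
  a: {j,s,v,x}
  i: ∅
  j: {a,s,v,x}
  s: {a,j,v,x}
  v: {a,j,s,x}
  x: {a,j,s,v}

N(x) = ["a", "j", "s", "v"]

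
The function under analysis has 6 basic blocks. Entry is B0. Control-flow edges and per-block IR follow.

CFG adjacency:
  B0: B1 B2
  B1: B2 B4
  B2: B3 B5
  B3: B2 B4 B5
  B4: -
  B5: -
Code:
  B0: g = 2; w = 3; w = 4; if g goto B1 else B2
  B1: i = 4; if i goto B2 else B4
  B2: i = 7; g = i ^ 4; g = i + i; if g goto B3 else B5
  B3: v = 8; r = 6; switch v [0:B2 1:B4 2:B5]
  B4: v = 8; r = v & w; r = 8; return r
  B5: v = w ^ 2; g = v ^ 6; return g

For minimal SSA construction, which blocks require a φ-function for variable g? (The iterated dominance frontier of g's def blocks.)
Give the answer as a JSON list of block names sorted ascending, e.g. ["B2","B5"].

idom tree: B1←B0 B2←B0 B3←B2 B4←B0 B5←B2
Dom∩ at merges:
  B2: preds {B0,B1,B3}: {B0} ∩ {B0,B1} ∩ {B0,B2,B3} = {B0}; idom=B0
  B4: preds {B1,B3}: {B0,B1} ∩ {B0,B2,B3} = {B0}; idom=B0
  B5: preds {B2,B3}: {B0,B2} ∩ {B0,B2,B3} = {B0,B2}; idom=B2

Frontier:
  B2←B0: walk · to B0
  B2←B1: walk B1 to B0
  B2←B3: walk B3→B2 to B0
  B4←B1: walk B1 to B0
  B4←B3: walk B3→B2 to B0
  B5←B2: walk · to B2
  B5←B3: walk B3 to B2
  B0 → ∅
  B1 → {B2,B4}
  B2 → {B2,B4}
  B3 → {B2,B4,B5}
  B4 → ∅
  B5 → ∅

φ for g: defs {B0,B2,B5}
  DF⁺ = {B2,B4}

Answer: ["B2", "B4"]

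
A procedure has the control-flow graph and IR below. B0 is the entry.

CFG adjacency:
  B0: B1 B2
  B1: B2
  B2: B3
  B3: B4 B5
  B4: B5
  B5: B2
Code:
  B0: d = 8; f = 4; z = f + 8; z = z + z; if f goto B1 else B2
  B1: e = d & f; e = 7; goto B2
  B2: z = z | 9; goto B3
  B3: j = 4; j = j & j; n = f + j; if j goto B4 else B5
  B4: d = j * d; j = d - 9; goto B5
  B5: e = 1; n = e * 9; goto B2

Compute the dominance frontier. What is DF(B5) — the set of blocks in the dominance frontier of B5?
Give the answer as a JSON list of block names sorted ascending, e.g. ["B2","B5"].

Answer: ["B2"]

Derivation:
idom tree: B1←B0 B2←B0 B3←B2 B4←B3 B5←B3
Join-block Dom:
  B2: preds {B0,B1,B5}: {B0} ∩ {B0,B1} ∩ {B0,B2,B3,B5} = {B0}; idom=B0
  B5: preds {B3,B4}: {B0,B2,B3} ∩ {B0,B2,B3,B4} = {B0,B2,B3}; idom=B3

DF derivation:
  B2←B0: walk · to B0
  B2←B1: walk B1 to B0
  B2←B5: walk B5→B3→B2 to B0
  B5←B3: walk · to B3
  B5←B4: walk B4 to B3
  B0 → ∅
  B1 → {B2}
  B2 → {B2}
  B3 → {B2}
  B4 → {B5}
  B5 → {B2}

DF(B5) = ["B2"]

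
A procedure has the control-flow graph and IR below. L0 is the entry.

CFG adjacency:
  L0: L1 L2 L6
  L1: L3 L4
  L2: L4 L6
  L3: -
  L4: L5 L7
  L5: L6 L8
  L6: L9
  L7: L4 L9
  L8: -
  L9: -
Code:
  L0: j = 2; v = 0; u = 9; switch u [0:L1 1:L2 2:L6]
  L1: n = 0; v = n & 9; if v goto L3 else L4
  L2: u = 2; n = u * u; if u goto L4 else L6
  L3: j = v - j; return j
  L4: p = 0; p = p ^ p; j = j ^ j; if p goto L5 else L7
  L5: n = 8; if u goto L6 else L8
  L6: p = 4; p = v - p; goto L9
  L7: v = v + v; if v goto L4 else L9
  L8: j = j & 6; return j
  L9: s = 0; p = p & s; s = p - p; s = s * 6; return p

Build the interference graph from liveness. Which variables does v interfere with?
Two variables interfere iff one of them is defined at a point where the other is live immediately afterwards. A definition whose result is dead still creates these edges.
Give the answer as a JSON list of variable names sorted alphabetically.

Block summaries:
  L0: def={j,u,v} ue=∅
  L1: def={n,v} ue=∅
  L2: def={n,u} ue=∅
  L3: def={j} ue={j,v}
  L4: def={j,p} ue={j}
  L5: def={n} ue={u}
  L6: def={p} ue={v}
  L7: def={v} ue={v}
  L8: def={j} ue={j}
  L9: def={p,s} ue={p}

Live sets:
  L0: in=∅ out={j,u,v}
  L1: in={j,u} out={j,u,v}
  L2: in={j,v} out={j,u,v}
  L3: in={j,v} out=∅
  L4: in={j,u,v} out={j,p,u,v}
  L5: in={j,u,v} out={j,v}
  L6: in={v} out={p}
  L7: in={j,p,u,v} out={j,p,u,v}
  L8: in={j} out=∅
  L9: in={p} out=∅

Interfere edges:
  j — {n,p,u,v}
  n — {j,u,v}
  p — {j,s,u,v}
  s — {p}
  u — {j,n,p,v}
  v — {j,n,p,u}

N(v) = ["j", "n", "p", "u"]

Answer: ["j", "n", "p", "u"]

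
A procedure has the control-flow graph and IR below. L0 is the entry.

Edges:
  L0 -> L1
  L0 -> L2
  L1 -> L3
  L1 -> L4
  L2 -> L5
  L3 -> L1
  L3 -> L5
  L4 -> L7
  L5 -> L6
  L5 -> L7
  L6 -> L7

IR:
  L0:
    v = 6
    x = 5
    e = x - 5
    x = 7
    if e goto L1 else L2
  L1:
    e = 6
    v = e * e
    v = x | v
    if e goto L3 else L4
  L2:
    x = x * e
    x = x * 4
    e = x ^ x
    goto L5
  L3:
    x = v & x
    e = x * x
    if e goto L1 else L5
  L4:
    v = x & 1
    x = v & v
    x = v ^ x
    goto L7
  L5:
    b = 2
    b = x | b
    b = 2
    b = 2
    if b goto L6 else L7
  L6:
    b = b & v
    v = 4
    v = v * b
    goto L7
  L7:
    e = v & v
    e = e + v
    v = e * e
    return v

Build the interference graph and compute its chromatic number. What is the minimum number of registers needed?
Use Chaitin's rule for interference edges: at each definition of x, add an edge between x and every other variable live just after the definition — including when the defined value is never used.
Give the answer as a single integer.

def/use:
  L0: {e,v,x} / ∅
  L1: {e,v} / {x}
  L2: {e,x} / {e,x}
  L3: {e,x} / {v,x}
  L4: {v,x} / {x}
  L5: {b} / {x}
  L6: {b,v} / {b,v}
  L7: {e,v} / {v}

Backward fixpoint:
  live L0: ∅→{e,v,x}
  live L1: {x}→{v,x}
  live L2: {e,v,x}→{v,x}
  live L3: {v,x}→{v,x}
  live L4: {x}→{v}
  live L5: {v,x}→{b,v}
  live L6: {b,v}→{v}
  live L7: {v}→∅

Interfere edges:
  b — {v,x}
  e — {v,x}
  v — {b,e,x}
  x — {b,e,v}

Chromatic number:
  {b,v,x} pairwise interfere (3-clique) ⇒ χ ≥ 3
  3-colouring: R0={v}  R1={x}  R2={b,e}
  χ = 3

Answer: 3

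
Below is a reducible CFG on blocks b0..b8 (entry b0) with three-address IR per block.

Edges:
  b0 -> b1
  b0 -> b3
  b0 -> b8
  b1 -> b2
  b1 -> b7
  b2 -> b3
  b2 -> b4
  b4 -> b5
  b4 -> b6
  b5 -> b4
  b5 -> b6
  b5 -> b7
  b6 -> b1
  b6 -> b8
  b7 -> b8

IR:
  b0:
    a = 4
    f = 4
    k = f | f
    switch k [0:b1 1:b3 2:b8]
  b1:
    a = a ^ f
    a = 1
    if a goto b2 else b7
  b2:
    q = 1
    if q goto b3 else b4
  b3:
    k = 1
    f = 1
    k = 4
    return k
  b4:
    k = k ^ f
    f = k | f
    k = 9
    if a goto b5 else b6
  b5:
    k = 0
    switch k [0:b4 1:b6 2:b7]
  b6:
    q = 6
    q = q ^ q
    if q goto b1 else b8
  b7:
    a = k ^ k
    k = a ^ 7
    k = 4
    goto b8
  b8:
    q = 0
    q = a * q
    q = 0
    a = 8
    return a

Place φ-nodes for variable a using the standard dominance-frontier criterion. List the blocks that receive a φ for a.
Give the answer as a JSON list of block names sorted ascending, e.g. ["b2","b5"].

Answer: ["b1", "b3", "b8"]

Working:
idom tree: b1←b0 b2←b1 b3←b0 b4←b2 b5←b4 b6←b4 b7←b1 b8←b0
Dom∩ at merges:
  b1: preds {b0,b6}: {b0} ∩ {b0,b1,b2,b4,b6} = {b0}; idom=b0
  b3: preds {b0,b2}: {b0} ∩ {b0,b1,b2} = {b0}; idom=b0
  b4: preds {b2,b5}: {b0,b1,b2} ∩ {b0,b1,b2,b4,b5} = {b0,b1,b2}; idom=b2
  b6: preds {b4,b5}: {b0,b1,b2,b4} ∩ {b0,b1,b2,b4,b5} = {b0,b1,b2,b4}; idom=b4
  b7: preds {b1,b5}: {b0,b1} ∩ {b0,b1,b2,b4,b5} = {b0,b1}; idom=b1
  b8: preds {b0,b6,b7}: {b0} ∩ {b0,b1,b2,b4,b6} ∩ {b0,b1,b7} = {b0}; idom=b0

Frontier:
  join b1 pred b0: · stop@b0
  join b1 pred b6: b6→b4→b2→b1 stop@b0
  join b3 pred b0: · stop@b0
  join b3 pred b2: b2→b1 stop@b0
  join b4 pred b2: · stop@b2
  join b4 pred b5: b5→b4 stop@b2
  join b6 pred b4: · stop@b4
  join b6 pred b5: b5 stop@b4
  join b7 pred b1: · stop@b1
  join b7 pred b5: b5→b4→b2 stop@b1
  join b8 pred b0: · stop@b0
  join b8 pred b6: b6→b4→b2→b1 stop@b0
  join b8 pred b7: b7→b1 stop@b0
  b0 → ∅
  b1 → {b1,b3,b8}
  b2 → {b1,b3,b7,b8}
  b3 → ∅
  b4 → {b1,b4,b7,b8}
  b5 → {b4,b6,b7}
  b6 → {b1,b8}
  b7 → {b8}
  b8 → ∅

φ for a: defs {b0,b1,b7,b8}
  DF⁺ = {b1,b3,b8}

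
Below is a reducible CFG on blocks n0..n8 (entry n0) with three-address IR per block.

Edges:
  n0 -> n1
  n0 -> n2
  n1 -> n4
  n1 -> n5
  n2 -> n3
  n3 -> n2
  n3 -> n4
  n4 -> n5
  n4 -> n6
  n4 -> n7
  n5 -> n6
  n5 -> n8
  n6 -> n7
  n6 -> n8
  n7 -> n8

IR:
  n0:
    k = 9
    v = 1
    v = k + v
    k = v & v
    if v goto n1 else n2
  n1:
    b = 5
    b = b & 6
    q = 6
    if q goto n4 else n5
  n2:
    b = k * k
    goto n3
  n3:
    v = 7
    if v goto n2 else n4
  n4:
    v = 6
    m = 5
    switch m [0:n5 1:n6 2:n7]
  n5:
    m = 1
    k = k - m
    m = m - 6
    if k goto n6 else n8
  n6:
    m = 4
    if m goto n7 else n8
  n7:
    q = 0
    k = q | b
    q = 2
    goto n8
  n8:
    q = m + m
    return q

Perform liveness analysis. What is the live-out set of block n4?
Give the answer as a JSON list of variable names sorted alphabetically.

def/use:
  n0: {k,v} / ∅
  n1: {b,q} / ∅
  n2: {b} / {k}
  n3: {v} / ∅
  n4: {m,v} / ∅
  n5: {k,m} / {k}
  n6: {m} / ∅
  n7: {k,q} / {b}
  n8: {q} / {m}

Live sets:
  live n0: ∅→{k}
  live n1: {k}→{b,k}
  live n2: {k}→{b,k}
  live n3: {b,k}→{b,k}
  live n4: {b,k}→{b,k,m}
  live n5: {b,k}→{b,m}
  live n6: {b}→{b,m}
  live n7: {b,m}→{m}
  live n8: {m}→∅

live-out(n4) = ["b", "k", "m"]

Answer: ["b", "k", "m"]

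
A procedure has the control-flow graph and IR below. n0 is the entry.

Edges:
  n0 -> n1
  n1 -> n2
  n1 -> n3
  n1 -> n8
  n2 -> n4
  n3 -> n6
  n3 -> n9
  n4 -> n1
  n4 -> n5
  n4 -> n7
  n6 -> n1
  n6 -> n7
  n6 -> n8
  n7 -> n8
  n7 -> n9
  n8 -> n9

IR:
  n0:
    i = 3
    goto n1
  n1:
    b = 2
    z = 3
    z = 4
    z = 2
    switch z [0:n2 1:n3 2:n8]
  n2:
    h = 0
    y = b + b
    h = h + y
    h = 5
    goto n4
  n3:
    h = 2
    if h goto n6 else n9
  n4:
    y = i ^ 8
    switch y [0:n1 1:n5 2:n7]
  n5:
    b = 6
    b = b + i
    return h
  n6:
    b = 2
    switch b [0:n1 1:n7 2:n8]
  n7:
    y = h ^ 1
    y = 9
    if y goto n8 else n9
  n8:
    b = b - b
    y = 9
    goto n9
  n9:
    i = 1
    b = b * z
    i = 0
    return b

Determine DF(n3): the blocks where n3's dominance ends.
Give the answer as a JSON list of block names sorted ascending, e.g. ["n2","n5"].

idom tree: n1←n0 n2←n1 n3←n1 n4←n2 n5←n4 n6←n3 n7←n1 n8←n1 n9←n1
Join-block Dom:
  n1: preds {n0,n4,n6}: {n0} ∩ {n0,n1,n2,n4} ∩ {n0,n1,n3,n6} = {n0}; idom=n0
  n7: preds {n4,n6}: {n0,n1,n2,n4} ∩ {n0,n1,n3,n6} = {n0,n1}; idom=n1
  n8: preds {n1,n6,n7}: {n0,n1} ∩ {n0,n1,n3,n6} ∩ {n0,n1,n7} = {n0,n1}; idom=n1
  n9: preds {n3,n7,n8}: {n0,n1,n3} ∩ {n0,n1,n7} ∩ {n0,n1,n8} = {n0,n1}; idom=n1

DF walk-up:
  join n1 pred n0: · stop@n0
  join n1 pred n4: n4→n2→n1 stop@n0
  join n1 pred n6: n6→n3→n1 stop@n0
  join n7 pred n4: n4→n2 stop@n1
  join n7 pred n6: n6→n3 stop@n1
  join n8 pred n1: · stop@n1
  join n8 pred n6: n6→n3 stop@n1
  join n8 pred n7: n7 stop@n1
  join n9 pred n3: n3 stop@n1
  join n9 pred n7: n7 stop@n1
  join n9 pred n8: n8 stop@n1
  n0: DF=∅
  n1: DF={n1}
  n2: DF={n1,n7}
  n3: DF={n1,n7,n8,n9}
  n4: DF={n1,n7}
  n5: DF=∅
  n6: DF={n1,n7,n8}
  n7: DF={n8,n9}
  n8: DF={n9}
  n9: DF=∅

DF(n3) = ["n1", "n7", "n8", "n9"]

Answer: ["n1", "n7", "n8", "n9"]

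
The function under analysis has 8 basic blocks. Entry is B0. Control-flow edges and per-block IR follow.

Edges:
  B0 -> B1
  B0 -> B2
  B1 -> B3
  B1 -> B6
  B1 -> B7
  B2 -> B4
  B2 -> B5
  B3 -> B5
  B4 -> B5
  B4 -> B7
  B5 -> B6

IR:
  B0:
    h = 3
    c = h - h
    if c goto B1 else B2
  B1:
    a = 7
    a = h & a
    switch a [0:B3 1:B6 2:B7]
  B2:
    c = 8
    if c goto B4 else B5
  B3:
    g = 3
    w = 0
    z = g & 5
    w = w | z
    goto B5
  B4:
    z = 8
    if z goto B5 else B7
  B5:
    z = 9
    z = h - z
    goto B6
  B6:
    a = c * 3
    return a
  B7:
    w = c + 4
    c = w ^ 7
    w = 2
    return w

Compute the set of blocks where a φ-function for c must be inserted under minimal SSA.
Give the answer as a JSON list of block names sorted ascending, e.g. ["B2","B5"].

idom tree: B1←B0 B2←B0 B3←B1 B4←B2 B5←B0 B6←B0 B7←B0
Join-block Dom:
  B5: preds {B2,B3,B4}: {B0,B2} ∩ {B0,B1,B3} ∩ {B0,B2,B4} = {B0}; idom=B0
  B6: preds {B1,B5}: {B0,B1} ∩ {B0,B5} = {B0}; idom=B0
  B7: preds {B1,B4}: {B0,B1} ∩ {B0,B2,B4} = {B0}; idom=B0

Frontier:
  join B5 pred B2: B2 stop@B0
  join B5 pred B3: B3→B1 stop@B0
  join B5 pred B4: B4→B2 stop@B0
  join B6 pred B1: B1 stop@B0
  join B6 pred B5: B5 stop@B0
  join B7 pred B1: B1 stop@B0
  join B7 pred B4: B4→B2 stop@B0
  B0: DF=∅
  B1: DF={B5,B6,B7}
  B2: DF={B5,B7}
  B3: DF={B5}
  B4: DF={B5,B7}
  B5: DF={B6}
  B6: DF=∅
  B7: DF=∅

φ for c: defs {B0,B2,B7}
  DF⁺ = {B5,B6,B7}

Answer: ["B5", "B6", "B7"]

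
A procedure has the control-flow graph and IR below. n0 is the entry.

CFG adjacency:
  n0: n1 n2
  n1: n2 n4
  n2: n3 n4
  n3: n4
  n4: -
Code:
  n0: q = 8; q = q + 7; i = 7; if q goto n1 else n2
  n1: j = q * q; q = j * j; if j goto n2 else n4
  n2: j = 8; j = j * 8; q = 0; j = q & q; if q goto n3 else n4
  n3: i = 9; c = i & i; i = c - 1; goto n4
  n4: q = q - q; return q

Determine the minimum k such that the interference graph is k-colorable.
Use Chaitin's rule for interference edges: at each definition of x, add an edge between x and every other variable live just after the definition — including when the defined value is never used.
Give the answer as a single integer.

Per-block:
  n0 def {i,q} use ∅
  n1 def {j,q} use {q}
  n2 def {j,q} use ∅
  n3 def {c,i} use ∅
  n4 def {q} use {q}

Live sets:
  live n0: ∅→{q}
  live n1: {q}→{q}
  live n2: ∅→{q}
  live n3: {q}→{q}
  live n4: {q}→∅

Interference:
  c↔{q}
  i↔{q}
  j↔{q}
  q↔{c,i,j}

Colouring:
  {c,q} pairwise interfere (2-clique) ⇒ χ ≥ 2
  assign c→R1 i→R1 j→R1 q→R0 — no edge inside a register ⇒ χ ≤ 2
  χ = 2

Answer: 2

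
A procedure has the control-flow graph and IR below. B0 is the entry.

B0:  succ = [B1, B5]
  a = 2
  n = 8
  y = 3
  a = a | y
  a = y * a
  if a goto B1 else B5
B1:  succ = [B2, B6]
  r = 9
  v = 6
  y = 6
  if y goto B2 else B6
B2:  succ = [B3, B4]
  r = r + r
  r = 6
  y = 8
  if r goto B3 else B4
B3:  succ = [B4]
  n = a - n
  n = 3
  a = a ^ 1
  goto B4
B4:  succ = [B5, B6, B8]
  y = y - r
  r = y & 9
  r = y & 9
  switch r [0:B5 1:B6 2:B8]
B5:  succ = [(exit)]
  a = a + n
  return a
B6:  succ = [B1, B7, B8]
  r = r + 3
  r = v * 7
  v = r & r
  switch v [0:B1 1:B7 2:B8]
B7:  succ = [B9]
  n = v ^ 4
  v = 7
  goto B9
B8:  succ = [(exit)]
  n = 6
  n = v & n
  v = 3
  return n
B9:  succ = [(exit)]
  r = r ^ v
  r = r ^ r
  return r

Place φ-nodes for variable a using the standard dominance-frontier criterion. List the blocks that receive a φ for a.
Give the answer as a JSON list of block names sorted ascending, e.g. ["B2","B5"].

Answer: ["B1", "B4", "B5", "B6", "B8"]

Working:
idom tree: B1←B0 B2←B1 B3←B2 B4←B2 B5←B0 B6←B1 B7←B6 B8←B1 B9←B7
Dom at joins:
  B1: preds {B0,B6}: {B0} ∩ {B0,B1,B6} = {B0}; idom=B0
  B4: preds {B2,B3}: {B0,B1,B2} ∩ {B0,B1,B2,B3} = {B0,B1,B2}; idom=B2
  B5: preds {B0,B4}: {B0} ∩ {B0,B1,B2,B4} = {B0}; idom=B0
  B6: preds {B1,B4}: {B0,B1} ∩ {B0,B1,B2,B4} = {B0,B1}; idom=B1
  B8: preds {B4,B6}: {B0,B1,B2,B4} ∩ {B0,B1,B6} = {B0,B1}; idom=B1

DF derivation:
  B1←B0: walk · to B0
  B1←B6: walk B6→B1 to B0
  B4←B2: walk · to B2
  B4←B3: walk B3 to B2
  B5←B0: walk · to B0
  B5←B4: walk B4→B2→B1 to B0
  B6←B1: walk · to B1
  B6←B4: walk B4→B2 to B1
  B8←B4: walk B4→B2 to B1
  B8←B6: walk B6 to B1
  B0 → ∅
  B1 → {B1,B5}
  B2 → {B5,B6,B8}
  B3 → {B4}
  B4 → {B5,B6,B8}
  B5 → ∅
  B6 → {B1,B8}
  B7 → ∅
  B8 → ∅
  B9 → ∅

φ for a: defs {B0,B3,B5}
  DF⁺ = {B1,B4,B5,B6,B8}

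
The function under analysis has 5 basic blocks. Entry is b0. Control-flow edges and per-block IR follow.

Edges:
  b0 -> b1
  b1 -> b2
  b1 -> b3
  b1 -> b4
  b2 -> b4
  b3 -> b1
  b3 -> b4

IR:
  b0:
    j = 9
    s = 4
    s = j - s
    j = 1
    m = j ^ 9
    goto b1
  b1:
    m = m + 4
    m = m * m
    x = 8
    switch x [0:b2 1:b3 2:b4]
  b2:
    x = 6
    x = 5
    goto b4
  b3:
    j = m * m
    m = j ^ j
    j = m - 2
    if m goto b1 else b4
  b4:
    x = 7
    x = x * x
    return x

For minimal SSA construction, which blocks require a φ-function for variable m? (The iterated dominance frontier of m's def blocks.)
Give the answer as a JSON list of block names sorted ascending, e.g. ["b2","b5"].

Answer: ["b1", "b4"]

Derivation:
idom tree: b1←b0 b2←b1 b3←b1 b4←b1
Join-block Dom:
  b1: preds {b0,b3}: {b0} ∩ {b0,b1,b3} = {b0}; idom=b0
  b4: preds {b1,b2,b3}: {b0,b1} ∩ {b0,b1,b2} ∩ {b0,b1,b3} = {b0,b1}; idom=b1

DF derivation:
  join b1 pred b0: · stop@b0
  join b1 pred b3: b3→b1 stop@b0
  join b4 pred b1: · stop@b1
  join b4 pred b2: b2 stop@b1
  join b4 pred b3: b3 stop@b1
  b0 → ∅
  b1 → {b1}
  b2 → {b4}
  b3 → {b1,b4}
  b4 → ∅

φ for m: defs {b0,b1,b3}
  DF⁺ = {b1,b4}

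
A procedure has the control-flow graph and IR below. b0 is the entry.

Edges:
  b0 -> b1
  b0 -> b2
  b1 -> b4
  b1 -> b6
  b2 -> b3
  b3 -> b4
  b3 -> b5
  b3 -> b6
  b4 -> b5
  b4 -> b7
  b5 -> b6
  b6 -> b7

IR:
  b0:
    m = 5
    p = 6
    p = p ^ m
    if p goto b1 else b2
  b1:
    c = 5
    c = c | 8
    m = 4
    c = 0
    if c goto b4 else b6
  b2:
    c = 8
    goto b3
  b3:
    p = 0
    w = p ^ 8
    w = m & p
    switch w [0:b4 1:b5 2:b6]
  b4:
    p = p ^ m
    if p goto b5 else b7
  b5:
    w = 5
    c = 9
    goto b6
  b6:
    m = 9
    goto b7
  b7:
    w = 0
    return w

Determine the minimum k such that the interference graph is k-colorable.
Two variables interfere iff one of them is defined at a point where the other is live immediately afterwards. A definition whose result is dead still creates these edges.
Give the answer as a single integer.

Answer: 3

Analysis:
def/use:
  b0 def {m,p} use ∅
  b1 def {c,m} use ∅
  b2 def {c} use ∅
  b3 def {p,w} use {m}
  b4 def {p} use {m,p}
  b5 def {c,w} use ∅
  b6 def {m} use ∅
  b7 def {w} use ∅

Live sets:
  live b0: ∅→{m,p}
  live b1: {p}→{m,p}
  live b2: {m}→{m}
  live b3: {m}→{m,p}
  live b4: {m,p}→∅
  live b5: ∅→∅
  live b6: ∅→∅
  live b7: ∅→∅

Conflict graph:
  c↔{m,p}
  m↔{c,p,w}
  p↔{c,m,w}
  w↔{m,p}

Colouring:
  clique {c,m,p} ⇒ need ≥ 3
  3-colouring: c0={m}  c1={p}  c2={c,w}
  χ = 3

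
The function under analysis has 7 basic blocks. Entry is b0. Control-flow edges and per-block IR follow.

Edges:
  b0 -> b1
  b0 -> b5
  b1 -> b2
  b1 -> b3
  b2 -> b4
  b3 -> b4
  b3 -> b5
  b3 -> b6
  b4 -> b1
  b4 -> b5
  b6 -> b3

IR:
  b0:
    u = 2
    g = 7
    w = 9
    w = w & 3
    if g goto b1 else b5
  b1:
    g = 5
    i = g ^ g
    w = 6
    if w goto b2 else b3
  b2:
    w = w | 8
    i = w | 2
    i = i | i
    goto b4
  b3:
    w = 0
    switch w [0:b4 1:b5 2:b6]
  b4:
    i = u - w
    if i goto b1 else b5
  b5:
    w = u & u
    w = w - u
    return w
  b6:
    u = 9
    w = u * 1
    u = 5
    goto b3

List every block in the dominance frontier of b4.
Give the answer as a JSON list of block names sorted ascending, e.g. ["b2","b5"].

idom tree: b1←b0 b2←b1 b3←b1 b4←b1 b5←b0 b6←b3
Join-block Dom:
  b1: preds {b0,b4}: {b0} ∩ {b0,b1,b4} = {b0}; idom=b0
  b3: preds {b1,b6}: {b0,b1} ∩ {b0,b1,b3,b6} = {b0,b1}; idom=b1
  b4: preds {b2,b3}: {b0,b1,b2} ∩ {b0,b1,b3} = {b0,b1}; idom=b1
  b5: preds {b0,b3,b4}: {b0} ∩ {b0,b1,b3} ∩ {b0,b1,b4} = {b0}; idom=b0

DF derivation:
  b1←b0: walk · to b0
  b1←b4: walk b4→b1 to b0
  b3←b1: walk · to b1
  b3←b6: walk b6→b3 to b1
  b4←b2: walk b2 to b1
  b4←b3: walk b3 to b1
  b5←b0: walk · to b0
  b5←b3: walk b3→b1 to b0
  b5←b4: walk b4→b1 to b0
  DF(b0)=∅
  DF(b1)={b1,b5}
  DF(b2)={b4}
  DF(b3)={b3,b4,b5}
  DF(b4)={b1,b5}
  DF(b5)=∅
  DF(b6)={b3}

DF(b4) = ["b1", "b5"]

Answer: ["b1", "b5"]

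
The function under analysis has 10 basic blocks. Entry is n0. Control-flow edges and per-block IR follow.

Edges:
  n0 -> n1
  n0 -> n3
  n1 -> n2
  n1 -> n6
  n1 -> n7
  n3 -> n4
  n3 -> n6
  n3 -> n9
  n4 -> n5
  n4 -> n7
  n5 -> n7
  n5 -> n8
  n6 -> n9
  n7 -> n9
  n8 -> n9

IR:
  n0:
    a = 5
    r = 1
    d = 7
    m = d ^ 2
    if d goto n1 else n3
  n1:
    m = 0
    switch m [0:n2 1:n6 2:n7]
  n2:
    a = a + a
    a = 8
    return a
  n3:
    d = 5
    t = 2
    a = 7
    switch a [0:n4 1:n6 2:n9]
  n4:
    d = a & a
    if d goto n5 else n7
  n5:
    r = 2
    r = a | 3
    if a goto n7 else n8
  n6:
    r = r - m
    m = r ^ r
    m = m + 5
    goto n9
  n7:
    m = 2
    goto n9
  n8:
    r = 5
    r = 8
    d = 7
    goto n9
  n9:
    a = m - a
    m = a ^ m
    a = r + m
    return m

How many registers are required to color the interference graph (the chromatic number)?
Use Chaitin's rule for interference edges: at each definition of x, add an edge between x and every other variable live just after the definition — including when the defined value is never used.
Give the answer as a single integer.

Answer: 4

Analysis:
Per-block:
  n0 def {a,d,m,r} use ∅
  n1 def {m} use ∅
  n2 def {a} use {a}
  n3 def {a,d,t} use ∅
  n4 def {d} use {a}
  n5 def {r} use {a}
  n6 def {m,r} use {m,r}
  n7 def {m} use ∅
  n8 def {d,r} use ∅
  n9 def {a,m} use {a,m,r}

Backward fixpoint:
  live n0: ∅→{a,m,r}
  live n1: {a,r}→{a,m,r}
  live n2: {a}→∅
  live n3: {m,r}→{a,m,r}
  live n4: {a,m,r}→{a,m,r}
  live n5: {a,m}→{a,m,r}
  live n6: {a,m,r}→{a,m,r}
  live n7: {a,r}→{a,m,r}
  live n8: {a,m}→{a,m,r}
  live n9: {a,m,r}→∅

Interfere edges:
  a: {d,m,r}
  d: {a,m,r}
  m: {a,d,r,t}
  r: {a,d,m,t}
  t: {m,r}

Colouring:
  clique {a,d,m,r} ⇒ need ≥ 4
  assign a→c2 d→c3 m→c0 r→c1 t→c2 — no edge inside a register ⇒ χ ≤ 4
  χ = 4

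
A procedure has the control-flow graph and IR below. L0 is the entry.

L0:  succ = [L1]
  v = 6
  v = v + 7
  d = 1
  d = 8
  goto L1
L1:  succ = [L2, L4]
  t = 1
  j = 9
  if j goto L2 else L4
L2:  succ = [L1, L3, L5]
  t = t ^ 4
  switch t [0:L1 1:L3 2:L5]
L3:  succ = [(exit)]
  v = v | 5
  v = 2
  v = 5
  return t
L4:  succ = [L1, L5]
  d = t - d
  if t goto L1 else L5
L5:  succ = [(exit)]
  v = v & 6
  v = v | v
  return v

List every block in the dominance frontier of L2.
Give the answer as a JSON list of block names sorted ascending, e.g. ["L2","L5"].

Answer: ["L1", "L5"]

Working:
idom tree: L1←L0 L2←L1 L3←L2 L4←L1 L5←L1
Dom at joins:
  L1: preds {L0,L2,L4}: {L0} ∩ {L0,L1,L2} ∩ {L0,L1,L4} = {L0}; idom=L0
  L5: preds {L2,L4}: {L0,L1,L2} ∩ {L0,L1,L4} = {L0,L1}; idom=L1

DF walk-up:
  L1←L0: walk · to L0
  L1←L2: walk L2→L1 to L0
  L1←L4: walk L4→L1 to L0
  L5←L2: walk L2 to L1
  L5←L4: walk L4 to L1
  L0: DF=∅
  L1: DF={L1}
  L2: DF={L1,L5}
  L3: DF=∅
  L4: DF={L1,L5}
  L5: DF=∅

DF(L2) = ["L1", "L5"]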